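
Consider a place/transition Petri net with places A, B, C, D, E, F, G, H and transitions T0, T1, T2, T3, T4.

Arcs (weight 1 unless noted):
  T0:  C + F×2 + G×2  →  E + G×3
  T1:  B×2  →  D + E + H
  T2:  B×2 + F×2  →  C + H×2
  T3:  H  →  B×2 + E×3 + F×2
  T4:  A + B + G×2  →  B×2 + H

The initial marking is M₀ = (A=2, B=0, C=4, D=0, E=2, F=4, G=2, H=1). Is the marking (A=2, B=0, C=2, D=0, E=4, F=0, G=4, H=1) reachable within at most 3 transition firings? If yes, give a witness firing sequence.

YES — reachable via ⟨T0, T0⟩ (2 firings)

step 1: fire T0:  (A=2, B=0, C=4, D=0, E=2, F=4, G=2, H=1) → (A=2, B=0, C=3, D=0, E=3, F=2, G=3, H=1)
step 2: fire T0:  (A=2, B=0, C=3, D=0, E=3, F=2, G=3, H=1) → (A=2, B=0, C=2, D=0, E=4, F=0, G=4, H=1)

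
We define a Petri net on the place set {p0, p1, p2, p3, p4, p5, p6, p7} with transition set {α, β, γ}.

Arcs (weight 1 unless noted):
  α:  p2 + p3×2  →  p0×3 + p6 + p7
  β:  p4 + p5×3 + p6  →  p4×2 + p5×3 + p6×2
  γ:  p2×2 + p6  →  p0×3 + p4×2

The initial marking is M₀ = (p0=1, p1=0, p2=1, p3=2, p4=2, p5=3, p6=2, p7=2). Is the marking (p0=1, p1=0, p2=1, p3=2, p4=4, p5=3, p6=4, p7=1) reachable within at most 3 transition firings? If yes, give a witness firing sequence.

depth 0: 1 marking
depth 1: 3 markings reached so far
depth 2: 5 markings reached so far
depth 3: 7 markings reached so far
target is not among the 7 markings reachable within 3 steps

NO — not reachable within 3 firings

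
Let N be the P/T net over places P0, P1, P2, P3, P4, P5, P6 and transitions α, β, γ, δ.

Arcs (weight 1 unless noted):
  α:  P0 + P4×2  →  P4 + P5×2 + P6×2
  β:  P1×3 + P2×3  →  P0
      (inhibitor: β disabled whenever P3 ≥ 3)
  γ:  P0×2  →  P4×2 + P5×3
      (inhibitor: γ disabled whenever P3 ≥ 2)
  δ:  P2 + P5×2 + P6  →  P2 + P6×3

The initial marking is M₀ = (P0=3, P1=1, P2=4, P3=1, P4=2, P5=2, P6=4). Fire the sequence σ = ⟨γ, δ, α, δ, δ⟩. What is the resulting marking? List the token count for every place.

(P0=0, P1=1, P2=4, P3=1, P4=3, P5=1, P6=12)

step 1: fire γ:  (P0=3, P1=1, P2=4, P3=1, P4=2, P5=2, P6=4) → (P0=1, P1=1, P2=4, P3=1, P4=4, P5=5, P6=4)
step 2: fire δ:  (P0=1, P1=1, P2=4, P3=1, P4=4, P5=5, P6=4) → (P0=1, P1=1, P2=4, P3=1, P4=4, P5=3, P6=6)
step 3: fire α:  (P0=1, P1=1, P2=4, P3=1, P4=4, P5=3, P6=6) → (P0=0, P1=1, P2=4, P3=1, P4=3, P5=5, P6=8)
step 4: fire δ:  (P0=0, P1=1, P2=4, P3=1, P4=3, P5=5, P6=8) → (P0=0, P1=1, P2=4, P3=1, P4=3, P5=3, P6=10)
step 5: fire δ:  (P0=0, P1=1, P2=4, P3=1, P4=3, P5=3, P6=10) → (P0=0, P1=1, P2=4, P3=1, P4=3, P5=1, P6=12)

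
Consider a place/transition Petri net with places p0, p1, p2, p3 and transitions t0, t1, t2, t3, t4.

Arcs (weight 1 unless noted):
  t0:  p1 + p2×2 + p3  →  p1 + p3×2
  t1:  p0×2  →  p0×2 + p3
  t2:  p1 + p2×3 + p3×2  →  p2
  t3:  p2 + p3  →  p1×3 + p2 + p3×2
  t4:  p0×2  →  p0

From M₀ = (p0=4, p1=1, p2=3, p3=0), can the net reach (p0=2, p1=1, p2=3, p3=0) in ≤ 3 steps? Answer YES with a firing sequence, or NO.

step 1: fire t4:  (p0=4, p1=1, p2=3, p3=0) → (p0=3, p1=1, p2=3, p3=0)
step 2: fire t4:  (p0=3, p1=1, p2=3, p3=0) → (p0=2, p1=1, p2=3, p3=0)

YES — reachable via ⟨t4, t4⟩ (2 firings)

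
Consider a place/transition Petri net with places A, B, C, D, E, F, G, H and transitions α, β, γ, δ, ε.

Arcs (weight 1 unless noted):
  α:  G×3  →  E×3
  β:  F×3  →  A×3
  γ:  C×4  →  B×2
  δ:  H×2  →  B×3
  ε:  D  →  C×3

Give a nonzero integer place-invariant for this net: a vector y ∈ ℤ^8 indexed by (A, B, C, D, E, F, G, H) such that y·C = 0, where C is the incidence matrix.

y = (A:1, B:0, C:0, D:0, E:0, F:1, G:0, H:0)

Incidence matrix C (rows=places, cols=transitions):
        α    β    γ    δ    ε
    A   0    3    0    0    0
    B   0    0    2    3    0
    C   0    0   -4    0    3
    D   0    0    0    0   -1
    E   3    0    0    0    0
    F   0   -3    0    0    0
    G  -3    0    0    0    0
    H   0    0    0   -2    0

Candidate y = [1, 0, 0, 0, 0, 1, 0, 0]; check y·C column-wise:
  col α: 1·0 + 0·3 + 1·0 + 0·-3 = 0
  col β: 1·3 + 1·-3 = 0
  col γ: 1·0 + 0·2 + 0·-4 + 1·0 = 0
  col δ: 1·0 + 0·3 + 1·0 + 0·-2 = 0
  col ε: 1·0 + 0·3 + 0·-1 + 1·0 = 0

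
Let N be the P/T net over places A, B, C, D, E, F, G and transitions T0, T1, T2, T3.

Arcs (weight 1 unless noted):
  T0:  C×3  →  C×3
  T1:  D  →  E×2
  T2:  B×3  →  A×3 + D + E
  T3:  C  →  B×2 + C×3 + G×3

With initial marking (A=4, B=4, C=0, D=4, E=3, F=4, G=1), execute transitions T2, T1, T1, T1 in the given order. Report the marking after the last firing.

(A=7, B=1, C=0, D=2, E=10, F=4, G=1)

step 1: fire T2:  (A=4, B=4, C=0, D=4, E=3, F=4, G=1) → (A=7, B=1, C=0, D=5, E=4, F=4, G=1)
step 2: fire T1:  (A=7, B=1, C=0, D=5, E=4, F=4, G=1) → (A=7, B=1, C=0, D=4, E=6, F=4, G=1)
step 3: fire T1:  (A=7, B=1, C=0, D=4, E=6, F=4, G=1) → (A=7, B=1, C=0, D=3, E=8, F=4, G=1)
step 4: fire T1:  (A=7, B=1, C=0, D=3, E=8, F=4, G=1) → (A=7, B=1, C=0, D=2, E=10, F=4, G=1)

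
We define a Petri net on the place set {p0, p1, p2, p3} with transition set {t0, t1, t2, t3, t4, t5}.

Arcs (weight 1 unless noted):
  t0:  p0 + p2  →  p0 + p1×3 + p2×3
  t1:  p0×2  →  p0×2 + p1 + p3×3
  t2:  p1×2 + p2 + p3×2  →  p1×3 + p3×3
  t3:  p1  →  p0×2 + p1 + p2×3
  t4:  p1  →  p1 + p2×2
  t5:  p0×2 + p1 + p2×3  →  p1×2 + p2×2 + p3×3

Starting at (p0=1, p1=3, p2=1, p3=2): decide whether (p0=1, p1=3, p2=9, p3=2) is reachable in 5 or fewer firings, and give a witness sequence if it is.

step 1: fire t4:  (p0=1, p1=3, p2=1, p3=2) → (p0=1, p1=3, p2=3, p3=2)
step 2: fire t4:  (p0=1, p1=3, p2=3, p3=2) → (p0=1, p1=3, p2=5, p3=2)
step 3: fire t4:  (p0=1, p1=3, p2=5, p3=2) → (p0=1, p1=3, p2=7, p3=2)
step 4: fire t4:  (p0=1, p1=3, p2=7, p3=2) → (p0=1, p1=3, p2=9, p3=2)

YES — reachable via ⟨t4, t4, t4, t4⟩ (4 firings)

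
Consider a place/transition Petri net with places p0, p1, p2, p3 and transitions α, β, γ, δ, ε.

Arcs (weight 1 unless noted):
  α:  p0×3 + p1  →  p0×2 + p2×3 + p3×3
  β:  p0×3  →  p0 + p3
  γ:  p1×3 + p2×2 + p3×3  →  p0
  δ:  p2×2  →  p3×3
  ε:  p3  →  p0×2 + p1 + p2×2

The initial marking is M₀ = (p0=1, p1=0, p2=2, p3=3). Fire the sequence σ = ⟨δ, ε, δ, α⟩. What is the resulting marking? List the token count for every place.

step 1: fire δ:  (p0=1, p1=0, p2=2, p3=3) → (p0=1, p1=0, p2=0, p3=6)
step 2: fire ε:  (p0=1, p1=0, p2=0, p3=6) → (p0=3, p1=1, p2=2, p3=5)
step 3: fire δ:  (p0=3, p1=1, p2=2, p3=5) → (p0=3, p1=1, p2=0, p3=8)
step 4: fire α:  (p0=3, p1=1, p2=0, p3=8) → (p0=2, p1=0, p2=3, p3=11)

(p0=2, p1=0, p2=3, p3=11)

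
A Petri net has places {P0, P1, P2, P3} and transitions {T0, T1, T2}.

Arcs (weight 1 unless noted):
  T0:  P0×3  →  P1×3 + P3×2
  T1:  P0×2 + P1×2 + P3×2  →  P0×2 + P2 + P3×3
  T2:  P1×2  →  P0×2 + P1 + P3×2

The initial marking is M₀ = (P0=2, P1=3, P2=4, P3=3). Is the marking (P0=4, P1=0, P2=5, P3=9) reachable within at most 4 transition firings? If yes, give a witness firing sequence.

depth 0: 1 marking
depth 1: 3 markings reached so far
depth 2: 6 markings reached so far
depth 3: 8 markings reached so far
depth 4: 11 markings reached so far
target is not among the 11 markings reachable within 4 steps

NO — not reachable within 4 firings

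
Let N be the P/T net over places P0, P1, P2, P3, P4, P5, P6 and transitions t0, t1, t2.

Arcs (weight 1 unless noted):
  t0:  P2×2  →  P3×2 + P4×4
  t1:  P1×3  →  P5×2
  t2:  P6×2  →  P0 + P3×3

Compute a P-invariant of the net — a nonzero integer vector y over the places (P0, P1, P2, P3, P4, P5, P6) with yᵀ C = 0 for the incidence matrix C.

y = (P0:3, P1:0, P2:-1, P3:-1, P4:0, P5:0, P6:0)

Incidence matrix C (rows=places, cols=transitions):
       t0   t1   t2
   P0   0    0    1
   P1   0   -3    0
   P2  -2    0    0
   P3   2    0    3
   P4   4    0    0
   P5   0    2    0
   P6   0    0   -2

Candidate y = [3, 0, -1, -1, 0, 0, 0]; check y·C column-wise:
  col t0: 3·0 + -1·-2 + -1·2 + 0·4 = 0
  col t1: 3·0 + 0·-3 + -1·0 + -1·0 + 0·2 = 0
  col t2: 3·1 + -1·0 + -1·3 + 0·-2 = 0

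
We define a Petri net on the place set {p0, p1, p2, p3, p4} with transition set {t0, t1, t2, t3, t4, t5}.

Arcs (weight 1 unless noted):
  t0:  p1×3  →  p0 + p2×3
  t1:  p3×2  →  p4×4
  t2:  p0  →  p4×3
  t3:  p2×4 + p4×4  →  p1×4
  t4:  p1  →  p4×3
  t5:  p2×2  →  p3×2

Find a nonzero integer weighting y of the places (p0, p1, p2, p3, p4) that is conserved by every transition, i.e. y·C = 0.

y = (p0:3, p1:3, p2:2, p3:2, p4:1)

Incidence matrix C (rows=places, cols=transitions):
       t0   t1   t2   t3   t4   t5
   p0   1    0   -1    0    0    0
   p1  -3    0    0    4   -1    0
   p2   3    0    0   -4    0   -2
   p3   0   -2    0    0    0    2
   p4   0    4    3   -4    3    0

Candidate y = [3, 3, 2, 2, 1]; check y·C column-wise:
  col t0: 3·1 + 3·-3 + 2·3 + 2·0 + 1·0 = 0
  col t1: 3·0 + 3·0 + 2·0 + 2·-2 + 1·4 = 0
  col t2: 3·-1 + 3·0 + 2·0 + 2·0 + 1·3 = 0
  col t3: 3·0 + 3·4 + 2·-4 + 2·0 + 1·-4 = 0
  col t4: 3·0 + 3·-1 + 2·0 + 2·0 + 1·3 = 0
  col t5: 3·0 + 3·0 + 2·-2 + 2·2 + 1·0 = 0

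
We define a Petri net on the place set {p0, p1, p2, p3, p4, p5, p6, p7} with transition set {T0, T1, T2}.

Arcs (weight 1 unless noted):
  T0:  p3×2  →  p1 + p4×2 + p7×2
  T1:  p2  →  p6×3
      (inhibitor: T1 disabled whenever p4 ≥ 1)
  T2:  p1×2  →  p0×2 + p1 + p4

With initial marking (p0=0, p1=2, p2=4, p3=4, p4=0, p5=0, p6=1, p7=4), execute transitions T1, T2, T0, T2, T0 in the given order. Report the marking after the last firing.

(p0=4, p1=2, p2=3, p3=0, p4=6, p5=0, p6=4, p7=8)

step 1: fire T1:  (p0=0, p1=2, p2=4, p3=4, p4=0, p5=0, p6=1, p7=4) → (p0=0, p1=2, p2=3, p3=4, p4=0, p5=0, p6=4, p7=4)
step 2: fire T2:  (p0=0, p1=2, p2=3, p3=4, p4=0, p5=0, p6=4, p7=4) → (p0=2, p1=1, p2=3, p3=4, p4=1, p5=0, p6=4, p7=4)
step 3: fire T0:  (p0=2, p1=1, p2=3, p3=4, p4=1, p5=0, p6=4, p7=4) → (p0=2, p1=2, p2=3, p3=2, p4=3, p5=0, p6=4, p7=6)
step 4: fire T2:  (p0=2, p1=2, p2=3, p3=2, p4=3, p5=0, p6=4, p7=6) → (p0=4, p1=1, p2=3, p3=2, p4=4, p5=0, p6=4, p7=6)
step 5: fire T0:  (p0=4, p1=1, p2=3, p3=2, p4=4, p5=0, p6=4, p7=6) → (p0=4, p1=2, p2=3, p3=0, p4=6, p5=0, p6=4, p7=8)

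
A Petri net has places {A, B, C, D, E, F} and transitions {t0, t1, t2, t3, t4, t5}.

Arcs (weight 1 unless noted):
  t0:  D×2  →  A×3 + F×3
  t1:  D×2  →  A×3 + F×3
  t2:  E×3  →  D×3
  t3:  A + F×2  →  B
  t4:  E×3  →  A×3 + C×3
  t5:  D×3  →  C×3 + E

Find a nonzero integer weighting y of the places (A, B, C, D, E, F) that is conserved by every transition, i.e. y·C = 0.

y = (A:1, B:3, C:2, D:3, E:3, F:1)

Incidence matrix C (rows=places, cols=transitions):
       t0   t1   t2   t3   t4   t5
    A   3    3    0   -1    3    0
    B   0    0    0    1    0    0
    C   0    0    0    0    3    3
    D  -2   -2    3    0    0   -3
    E   0    0   -3    0   -3    1
    F   3    3    0   -2    0    0

Candidate y = [1, 3, 2, 3, 3, 1]; check y·C column-wise:
  col t0: 1·3 + 3·0 + 2·0 + 3·-2 + 3·0 + 1·3 = 0
  col t1: 1·3 + 3·0 + 2·0 + 3·-2 + 3·0 + 1·3 = 0
  col t2: 1·0 + 3·0 + 2·0 + 3·3 + 3·-3 + 1·0 = 0
  col t3: 1·-1 + 3·1 + 2·0 + 3·0 + 3·0 + 1·-2 = 0
  col t4: 1·3 + 3·0 + 2·3 + 3·0 + 3·-3 + 1·0 = 0
  col t5: 1·0 + 3·0 + 2·3 + 3·-3 + 3·1 + 1·0 = 0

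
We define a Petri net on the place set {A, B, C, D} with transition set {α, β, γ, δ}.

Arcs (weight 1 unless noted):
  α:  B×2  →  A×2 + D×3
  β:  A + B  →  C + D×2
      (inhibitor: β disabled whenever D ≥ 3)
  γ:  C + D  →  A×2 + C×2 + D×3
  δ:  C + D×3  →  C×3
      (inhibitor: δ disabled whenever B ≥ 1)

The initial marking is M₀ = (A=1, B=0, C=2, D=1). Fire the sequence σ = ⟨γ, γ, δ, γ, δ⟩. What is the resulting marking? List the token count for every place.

(A=7, B=0, C=9, D=1)

step 1: fire γ:  (A=1, B=0, C=2, D=1) → (A=3, B=0, C=3, D=3)
step 2: fire γ:  (A=3, B=0, C=3, D=3) → (A=5, B=0, C=4, D=5)
step 3: fire δ:  (A=5, B=0, C=4, D=5) → (A=5, B=0, C=6, D=2)
step 4: fire γ:  (A=5, B=0, C=6, D=2) → (A=7, B=0, C=7, D=4)
step 5: fire δ:  (A=7, B=0, C=7, D=4) → (A=7, B=0, C=9, D=1)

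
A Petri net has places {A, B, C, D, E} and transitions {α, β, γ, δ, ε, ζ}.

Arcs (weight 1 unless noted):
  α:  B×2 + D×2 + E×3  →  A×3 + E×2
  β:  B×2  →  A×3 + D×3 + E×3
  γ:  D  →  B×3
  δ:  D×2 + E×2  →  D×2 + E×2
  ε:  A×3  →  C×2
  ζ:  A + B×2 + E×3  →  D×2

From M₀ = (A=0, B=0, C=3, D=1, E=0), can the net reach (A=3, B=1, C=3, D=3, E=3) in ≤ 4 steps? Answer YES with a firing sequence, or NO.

step 1: fire γ:  (A=0, B=0, C=3, D=1, E=0) → (A=0, B=3, C=3, D=0, E=0)
step 2: fire β:  (A=0, B=3, C=3, D=0, E=0) → (A=3, B=1, C=3, D=3, E=3)

YES — reachable via ⟨γ, β⟩ (2 firings)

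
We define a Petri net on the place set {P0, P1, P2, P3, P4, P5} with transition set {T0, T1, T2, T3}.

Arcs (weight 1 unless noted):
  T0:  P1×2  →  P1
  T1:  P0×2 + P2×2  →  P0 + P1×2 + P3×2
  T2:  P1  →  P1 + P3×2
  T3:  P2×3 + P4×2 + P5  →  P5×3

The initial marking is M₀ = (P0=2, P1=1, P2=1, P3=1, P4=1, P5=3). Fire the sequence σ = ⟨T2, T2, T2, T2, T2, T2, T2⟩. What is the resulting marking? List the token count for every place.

step 1: fire T2:  (P0=2, P1=1, P2=1, P3=1, P4=1, P5=3) → (P0=2, P1=1, P2=1, P3=3, P4=1, P5=3)
step 2: fire T2:  (P0=2, P1=1, P2=1, P3=3, P4=1, P5=3) → (P0=2, P1=1, P2=1, P3=5, P4=1, P5=3)
step 3: fire T2:  (P0=2, P1=1, P2=1, P3=5, P4=1, P5=3) → (P0=2, P1=1, P2=1, P3=7, P4=1, P5=3)
step 4: fire T2:  (P0=2, P1=1, P2=1, P3=7, P4=1, P5=3) → (P0=2, P1=1, P2=1, P3=9, P4=1, P5=3)
step 5: fire T2:  (P0=2, P1=1, P2=1, P3=9, P4=1, P5=3) → (P0=2, P1=1, P2=1, P3=11, P4=1, P5=3)
step 6: fire T2:  (P0=2, P1=1, P2=1, P3=11, P4=1, P5=3) → (P0=2, P1=1, P2=1, P3=13, P4=1, P5=3)
step 7: fire T2:  (P0=2, P1=1, P2=1, P3=13, P4=1, P5=3) → (P0=2, P1=1, P2=1, P3=15, P4=1, P5=3)

(P0=2, P1=1, P2=1, P3=15, P4=1, P5=3)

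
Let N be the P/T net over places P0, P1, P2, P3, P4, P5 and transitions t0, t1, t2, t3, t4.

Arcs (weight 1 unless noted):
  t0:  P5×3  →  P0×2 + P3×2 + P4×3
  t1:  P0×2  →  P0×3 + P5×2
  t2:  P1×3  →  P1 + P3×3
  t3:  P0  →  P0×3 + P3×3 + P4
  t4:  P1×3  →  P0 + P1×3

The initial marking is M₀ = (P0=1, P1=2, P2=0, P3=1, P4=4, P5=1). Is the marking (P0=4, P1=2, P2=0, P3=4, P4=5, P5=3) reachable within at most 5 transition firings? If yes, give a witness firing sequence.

YES — reachable via ⟨t3, t1⟩ (2 firings)

step 1: fire t3:  (P0=1, P1=2, P2=0, P3=1, P4=4, P5=1) → (P0=3, P1=2, P2=0, P3=4, P4=5, P5=1)
step 2: fire t1:  (P0=3, P1=2, P2=0, P3=4, P4=5, P5=1) → (P0=4, P1=2, P2=0, P3=4, P4=5, P5=3)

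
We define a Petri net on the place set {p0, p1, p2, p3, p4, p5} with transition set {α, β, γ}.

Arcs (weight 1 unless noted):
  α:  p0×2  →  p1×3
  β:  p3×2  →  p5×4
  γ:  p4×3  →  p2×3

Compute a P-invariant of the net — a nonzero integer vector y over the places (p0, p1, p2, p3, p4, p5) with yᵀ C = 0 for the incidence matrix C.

Incidence matrix C (rows=places, cols=transitions):
        α    β    γ
   p0  -2    0    0
   p1   3    0    0
   p2   0    0    3
   p3   0   -2    0
   p4   0    0   -3
   p5   0    4    0

Candidate y = [3, 2, 0, 0, 0, 0]; check y·C column-wise:
  col α: 3·-2 + 2·3 = 0
  col β: 3·0 + 2·0 + 0·-2 + 0·4 = 0
  col γ: 3·0 + 2·0 + 0·3 + 0·-3 = 0

y = (p0:3, p1:2, p2:0, p3:0, p4:0, p5:0)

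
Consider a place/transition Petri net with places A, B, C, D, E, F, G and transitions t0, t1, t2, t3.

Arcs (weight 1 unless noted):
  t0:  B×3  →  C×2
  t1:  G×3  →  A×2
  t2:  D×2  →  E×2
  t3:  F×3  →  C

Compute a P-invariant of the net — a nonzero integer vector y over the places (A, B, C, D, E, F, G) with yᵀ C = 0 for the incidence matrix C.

Incidence matrix C (rows=places, cols=transitions):
       t0   t1   t2   t3
    A   0    2    0    0
    B  -3    0    0    0
    C   2    0    0    1
    D   0    0   -2    0
    E   0    0    2    0
    F   0    0    0   -3
    G   0   -3    0    0

Candidate y = [0, 0, 0, 1, 1, 0, 0]; check y·C column-wise:
  col t0: 0·-3 + 0·2 + 1·0 + 1·0 = 0
  col t1: 0·2 + 1·0 + 1·0 + 0·-3 = 0
  col t2: 1·-2 + 1·2 = 0
  col t3: 0·1 + 1·0 + 1·0 + 0·-3 = 0

y = (A:0, B:0, C:0, D:1, E:1, F:0, G:0)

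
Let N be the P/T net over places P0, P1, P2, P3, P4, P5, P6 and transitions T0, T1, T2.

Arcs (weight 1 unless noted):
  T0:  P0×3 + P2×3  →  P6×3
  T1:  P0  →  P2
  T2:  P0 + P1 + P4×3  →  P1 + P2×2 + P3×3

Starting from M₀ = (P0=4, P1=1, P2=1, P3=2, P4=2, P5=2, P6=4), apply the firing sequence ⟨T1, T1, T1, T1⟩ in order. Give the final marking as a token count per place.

(P0=0, P1=1, P2=5, P3=2, P4=2, P5=2, P6=4)

step 1: fire T1:  (P0=4, P1=1, P2=1, P3=2, P4=2, P5=2, P6=4) → (P0=3, P1=1, P2=2, P3=2, P4=2, P5=2, P6=4)
step 2: fire T1:  (P0=3, P1=1, P2=2, P3=2, P4=2, P5=2, P6=4) → (P0=2, P1=1, P2=3, P3=2, P4=2, P5=2, P6=4)
step 3: fire T1:  (P0=2, P1=1, P2=3, P3=2, P4=2, P5=2, P6=4) → (P0=1, P1=1, P2=4, P3=2, P4=2, P5=2, P6=4)
step 4: fire T1:  (P0=1, P1=1, P2=4, P3=2, P4=2, P5=2, P6=4) → (P0=0, P1=1, P2=5, P3=2, P4=2, P5=2, P6=4)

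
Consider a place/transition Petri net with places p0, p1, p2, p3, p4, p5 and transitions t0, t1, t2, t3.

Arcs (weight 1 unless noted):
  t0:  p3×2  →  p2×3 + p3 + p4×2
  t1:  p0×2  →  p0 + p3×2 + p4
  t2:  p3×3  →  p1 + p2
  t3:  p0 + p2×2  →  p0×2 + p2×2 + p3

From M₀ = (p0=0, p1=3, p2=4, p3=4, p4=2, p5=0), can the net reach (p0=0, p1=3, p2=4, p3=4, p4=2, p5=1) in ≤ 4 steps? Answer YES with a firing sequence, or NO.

depth 0: 1 marking
depth 1: 3 markings reached so far
depth 2: 5 markings reached so far
depth 3: 6 markings reached so far
depth 4: 6 markings reached so far
(frontier empty at depth 4; search complete)
target is not among the 6 markings reachable within 4 steps

NO — not reachable within 4 firings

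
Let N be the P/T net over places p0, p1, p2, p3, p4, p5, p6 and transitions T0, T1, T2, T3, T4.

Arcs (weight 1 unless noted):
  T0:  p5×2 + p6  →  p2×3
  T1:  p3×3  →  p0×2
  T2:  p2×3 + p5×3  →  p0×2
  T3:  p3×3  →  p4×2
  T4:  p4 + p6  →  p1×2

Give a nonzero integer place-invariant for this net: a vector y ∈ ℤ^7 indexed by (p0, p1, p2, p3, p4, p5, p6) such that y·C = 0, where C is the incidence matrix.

Incidence matrix C (rows=places, cols=transitions):
       T0   T1   T2   T3   T4
   p0   0    2    2    0    0
   p1   0    0    0    0    2
   p2   3    0   -3    0    0
   p3   0   -3    0   -3    0
   p4   0    0    0    2   -1
   p5  -2    0   -3    0    0
   p6  -1    0    0    0   -1

Candidate y = [30, 15, 8, 20, 30, 12, 0]; check y·C column-wise:
  col T0: 30·0 + 15·0 + 8·3 + 20·0 + 30·0 + 12·-2 + 0·-1 = 0
  col T1: 30·2 + 15·0 + 8·0 + 20·-3 + 30·0 + 12·0 = 0
  col T2: 30·2 + 15·0 + 8·-3 + 20·0 + 30·0 + 12·-3 = 0
  col T3: 30·0 + 15·0 + 8·0 + 20·-3 + 30·2 + 12·0 = 0
  col T4: 30·0 + 15·2 + 8·0 + 20·0 + 30·-1 + 12·0 + 0·-1 = 0

y = (p0:30, p1:15, p2:8, p3:20, p4:30, p5:12, p6:0)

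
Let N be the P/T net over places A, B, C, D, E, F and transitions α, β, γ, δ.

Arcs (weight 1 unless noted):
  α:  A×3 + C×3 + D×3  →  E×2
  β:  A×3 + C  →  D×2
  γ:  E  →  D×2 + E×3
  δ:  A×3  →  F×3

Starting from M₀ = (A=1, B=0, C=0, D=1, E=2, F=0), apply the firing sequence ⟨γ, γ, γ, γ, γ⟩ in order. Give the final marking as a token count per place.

(A=1, B=0, C=0, D=11, E=12, F=0)

step 1: fire γ:  (A=1, B=0, C=0, D=1, E=2, F=0) → (A=1, B=0, C=0, D=3, E=4, F=0)
step 2: fire γ:  (A=1, B=0, C=0, D=3, E=4, F=0) → (A=1, B=0, C=0, D=5, E=6, F=0)
step 3: fire γ:  (A=1, B=0, C=0, D=5, E=6, F=0) → (A=1, B=0, C=0, D=7, E=8, F=0)
step 4: fire γ:  (A=1, B=0, C=0, D=7, E=8, F=0) → (A=1, B=0, C=0, D=9, E=10, F=0)
step 5: fire γ:  (A=1, B=0, C=0, D=9, E=10, F=0) → (A=1, B=0, C=0, D=11, E=12, F=0)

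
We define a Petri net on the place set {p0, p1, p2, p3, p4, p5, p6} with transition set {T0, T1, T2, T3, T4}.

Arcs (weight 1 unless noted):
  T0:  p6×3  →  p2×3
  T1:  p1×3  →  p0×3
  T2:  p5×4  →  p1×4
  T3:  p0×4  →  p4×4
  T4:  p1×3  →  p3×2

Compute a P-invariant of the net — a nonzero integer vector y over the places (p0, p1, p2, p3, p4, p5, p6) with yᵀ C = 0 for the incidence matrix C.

Incidence matrix C (rows=places, cols=transitions):
       T0   T1   T2   T3   T4
   p0   0    3    0   -4    0
   p1   0   -3    4    0   -3
   p2   3    0    0    0    0
   p3   0    0    0    0    2
   p4   0    0    0    4    0
   p5   0    0   -4    0    0
   p6  -3    0    0    0    0

Candidate y = [2, 2, 0, 3, 2, 2, 0]; check y·C column-wise:
  col T0: 2·0 + 2·0 + 0·3 + 3·0 + 2·0 + 2·0 + 0·-3 = 0
  col T1: 2·3 + 2·-3 + 3·0 + 2·0 + 2·0 = 0
  col T2: 2·0 + 2·4 + 3·0 + 2·0 + 2·-4 = 0
  col T3: 2·-4 + 2·0 + 3·0 + 2·4 + 2·0 = 0
  col T4: 2·0 + 2·-3 + 3·2 + 2·0 + 2·0 = 0

y = (p0:2, p1:2, p2:0, p3:3, p4:2, p5:2, p6:0)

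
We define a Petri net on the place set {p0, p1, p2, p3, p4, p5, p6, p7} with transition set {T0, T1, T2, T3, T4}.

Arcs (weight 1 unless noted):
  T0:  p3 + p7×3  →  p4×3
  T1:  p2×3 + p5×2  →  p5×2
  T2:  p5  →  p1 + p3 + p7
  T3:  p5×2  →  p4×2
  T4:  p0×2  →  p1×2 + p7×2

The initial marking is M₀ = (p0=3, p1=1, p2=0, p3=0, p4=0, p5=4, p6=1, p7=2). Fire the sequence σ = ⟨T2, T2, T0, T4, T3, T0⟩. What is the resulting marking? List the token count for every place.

(p0=1, p1=5, p2=0, p3=0, p4=8, p5=0, p6=1, p7=0)

step 1: fire T2:  (p0=3, p1=1, p2=0, p3=0, p4=0, p5=4, p6=1, p7=2) → (p0=3, p1=2, p2=0, p3=1, p4=0, p5=3, p6=1, p7=3)
step 2: fire T2:  (p0=3, p1=2, p2=0, p3=1, p4=0, p5=3, p6=1, p7=3) → (p0=3, p1=3, p2=0, p3=2, p4=0, p5=2, p6=1, p7=4)
step 3: fire T0:  (p0=3, p1=3, p2=0, p3=2, p4=0, p5=2, p6=1, p7=4) → (p0=3, p1=3, p2=0, p3=1, p4=3, p5=2, p6=1, p7=1)
step 4: fire T4:  (p0=3, p1=3, p2=0, p3=1, p4=3, p5=2, p6=1, p7=1) → (p0=1, p1=5, p2=0, p3=1, p4=3, p5=2, p6=1, p7=3)
step 5: fire T3:  (p0=1, p1=5, p2=0, p3=1, p4=3, p5=2, p6=1, p7=3) → (p0=1, p1=5, p2=0, p3=1, p4=5, p5=0, p6=1, p7=3)
step 6: fire T0:  (p0=1, p1=5, p2=0, p3=1, p4=5, p5=0, p6=1, p7=3) → (p0=1, p1=5, p2=0, p3=0, p4=8, p5=0, p6=1, p7=0)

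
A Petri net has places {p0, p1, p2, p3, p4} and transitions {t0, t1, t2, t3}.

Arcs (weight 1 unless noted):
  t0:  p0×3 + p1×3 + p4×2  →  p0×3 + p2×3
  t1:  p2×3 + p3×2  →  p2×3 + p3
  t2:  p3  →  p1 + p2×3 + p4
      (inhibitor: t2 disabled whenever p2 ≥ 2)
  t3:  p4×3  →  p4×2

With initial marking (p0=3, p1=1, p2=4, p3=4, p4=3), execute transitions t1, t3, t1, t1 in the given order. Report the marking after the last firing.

step 1: fire t1:  (p0=3, p1=1, p2=4, p3=4, p4=3) → (p0=3, p1=1, p2=4, p3=3, p4=3)
step 2: fire t3:  (p0=3, p1=1, p2=4, p3=3, p4=3) → (p0=3, p1=1, p2=4, p3=3, p4=2)
step 3: fire t1:  (p0=3, p1=1, p2=4, p3=3, p4=2) → (p0=3, p1=1, p2=4, p3=2, p4=2)
step 4: fire t1:  (p0=3, p1=1, p2=4, p3=2, p4=2) → (p0=3, p1=1, p2=4, p3=1, p4=2)

(p0=3, p1=1, p2=4, p3=1, p4=2)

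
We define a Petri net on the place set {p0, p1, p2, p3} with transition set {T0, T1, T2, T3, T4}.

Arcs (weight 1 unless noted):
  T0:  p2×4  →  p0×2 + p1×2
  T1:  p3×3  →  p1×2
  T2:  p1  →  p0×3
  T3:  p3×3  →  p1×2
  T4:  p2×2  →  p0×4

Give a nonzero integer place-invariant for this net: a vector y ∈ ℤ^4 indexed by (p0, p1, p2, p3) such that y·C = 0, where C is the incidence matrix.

Incidence matrix C (rows=places, cols=transitions):
       T0   T1   T2   T3   T4
   p0   2    0    3    0    4
   p1   2    2   -1    2    0
   p2  -4    0    0    0   -2
   p3   0   -3    0   -3    0

Candidate y = [1, 3, 2, 2]; check y·C column-wise:
  col T0: 1·2 + 3·2 + 2·-4 + 2·0 = 0
  col T1: 1·0 + 3·2 + 2·0 + 2·-3 = 0
  col T2: 1·3 + 3·-1 + 2·0 + 2·0 = 0
  col T3: 1·0 + 3·2 + 2·0 + 2·-3 = 0
  col T4: 1·4 + 3·0 + 2·-2 + 2·0 = 0

y = (p0:1, p1:3, p2:2, p3:2)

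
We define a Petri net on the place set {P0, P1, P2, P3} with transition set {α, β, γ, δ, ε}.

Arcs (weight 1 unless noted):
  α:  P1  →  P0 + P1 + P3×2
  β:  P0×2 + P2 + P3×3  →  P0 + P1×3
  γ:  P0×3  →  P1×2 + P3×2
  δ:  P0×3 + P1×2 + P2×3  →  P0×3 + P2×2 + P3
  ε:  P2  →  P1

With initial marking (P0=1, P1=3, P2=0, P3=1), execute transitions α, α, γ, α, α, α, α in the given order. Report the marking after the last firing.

(P0=4, P1=5, P2=0, P3=15)

step 1: fire α:  (P0=1, P1=3, P2=0, P3=1) → (P0=2, P1=3, P2=0, P3=3)
step 2: fire α:  (P0=2, P1=3, P2=0, P3=3) → (P0=3, P1=3, P2=0, P3=5)
step 3: fire γ:  (P0=3, P1=3, P2=0, P3=5) → (P0=0, P1=5, P2=0, P3=7)
step 4: fire α:  (P0=0, P1=5, P2=0, P3=7) → (P0=1, P1=5, P2=0, P3=9)
step 5: fire α:  (P0=1, P1=5, P2=0, P3=9) → (P0=2, P1=5, P2=0, P3=11)
step 6: fire α:  (P0=2, P1=5, P2=0, P3=11) → (P0=3, P1=5, P2=0, P3=13)
step 7: fire α:  (P0=3, P1=5, P2=0, P3=13) → (P0=4, P1=5, P2=0, P3=15)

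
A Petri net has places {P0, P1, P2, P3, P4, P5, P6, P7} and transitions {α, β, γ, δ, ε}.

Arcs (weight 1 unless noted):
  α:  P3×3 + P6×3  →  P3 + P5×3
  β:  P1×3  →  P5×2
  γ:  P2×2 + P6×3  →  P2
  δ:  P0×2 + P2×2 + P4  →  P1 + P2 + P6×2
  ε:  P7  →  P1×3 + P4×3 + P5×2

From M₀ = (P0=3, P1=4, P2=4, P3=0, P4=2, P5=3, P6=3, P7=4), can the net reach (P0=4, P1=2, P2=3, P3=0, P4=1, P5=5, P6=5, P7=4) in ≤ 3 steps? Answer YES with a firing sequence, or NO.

depth 0: 1 marking
depth 1: 5 markings reached so far
depth 2: 12 markings reached so far
depth 3: 21 markings reached so far
target is not among the 21 markings reachable within 3 steps

NO — not reachable within 3 firings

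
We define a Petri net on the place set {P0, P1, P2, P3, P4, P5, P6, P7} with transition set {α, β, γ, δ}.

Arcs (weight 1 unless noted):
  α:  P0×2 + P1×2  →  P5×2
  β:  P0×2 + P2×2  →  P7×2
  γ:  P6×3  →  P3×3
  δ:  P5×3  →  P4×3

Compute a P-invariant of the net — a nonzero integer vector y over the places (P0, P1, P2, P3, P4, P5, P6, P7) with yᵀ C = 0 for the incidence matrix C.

Incidence matrix C (rows=places, cols=transitions):
        α    β    γ    δ
   P0  -2   -2    0    0
   P1  -2    0    0    0
   P2   0   -2    0    0
   P3   0    0    3    0
   P4   0    0    0    3
   P5   2    0    0   -3
   P6   0    0   -3    0
   P7   0    2    0    0

Candidate y = [1, -1, -1, 0, 0, 0, 0, 0]; check y·C column-wise:
  col α: 1·-2 + -1·-2 + -1·0 + 0·2 = 0
  col β: 1·-2 + -1·0 + -1·-2 + 0·2 = 0
  col γ: 1·0 + -1·0 + -1·0 + 0·3 + 0·-3 = 0
  col δ: 1·0 + -1·0 + -1·0 + 0·3 + 0·-3 = 0

y = (P0:1, P1:-1, P2:-1, P3:0, P4:0, P5:0, P6:0, P7:0)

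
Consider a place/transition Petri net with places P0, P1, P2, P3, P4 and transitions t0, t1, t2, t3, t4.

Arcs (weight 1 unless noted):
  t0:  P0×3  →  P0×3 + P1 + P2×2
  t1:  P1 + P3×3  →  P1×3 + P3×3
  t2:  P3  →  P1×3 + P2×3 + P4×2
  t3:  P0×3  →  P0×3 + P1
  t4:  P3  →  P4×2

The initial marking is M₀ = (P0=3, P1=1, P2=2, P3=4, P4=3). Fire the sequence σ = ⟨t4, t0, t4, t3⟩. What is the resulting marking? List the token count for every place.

step 1: fire t4:  (P0=3, P1=1, P2=2, P3=4, P4=3) → (P0=3, P1=1, P2=2, P3=3, P4=5)
step 2: fire t0:  (P0=3, P1=1, P2=2, P3=3, P4=5) → (P0=3, P1=2, P2=4, P3=3, P4=5)
step 3: fire t4:  (P0=3, P1=2, P2=4, P3=3, P4=5) → (P0=3, P1=2, P2=4, P3=2, P4=7)
step 4: fire t3:  (P0=3, P1=2, P2=4, P3=2, P4=7) → (P0=3, P1=3, P2=4, P3=2, P4=7)

(P0=3, P1=3, P2=4, P3=2, P4=7)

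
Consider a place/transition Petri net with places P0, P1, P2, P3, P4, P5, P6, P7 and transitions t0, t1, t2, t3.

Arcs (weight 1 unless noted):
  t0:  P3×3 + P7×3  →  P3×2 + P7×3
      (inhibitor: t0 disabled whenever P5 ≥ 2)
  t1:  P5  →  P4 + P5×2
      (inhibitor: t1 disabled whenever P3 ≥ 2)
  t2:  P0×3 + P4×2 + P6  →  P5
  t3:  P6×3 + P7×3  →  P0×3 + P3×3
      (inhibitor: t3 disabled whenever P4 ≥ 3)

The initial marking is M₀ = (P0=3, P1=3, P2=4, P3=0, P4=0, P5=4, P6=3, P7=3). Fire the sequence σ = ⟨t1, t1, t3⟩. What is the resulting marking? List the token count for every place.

step 1: fire t1:  (P0=3, P1=3, P2=4, P3=0, P4=0, P5=4, P6=3, P7=3) → (P0=3, P1=3, P2=4, P3=0, P4=1, P5=5, P6=3, P7=3)
step 2: fire t1:  (P0=3, P1=3, P2=4, P3=0, P4=1, P5=5, P6=3, P7=3) → (P0=3, P1=3, P2=4, P3=0, P4=2, P5=6, P6=3, P7=3)
step 3: fire t3:  (P0=3, P1=3, P2=4, P3=0, P4=2, P5=6, P6=3, P7=3) → (P0=6, P1=3, P2=4, P3=3, P4=2, P5=6, P6=0, P7=0)

(P0=6, P1=3, P2=4, P3=3, P4=2, P5=6, P6=0, P7=0)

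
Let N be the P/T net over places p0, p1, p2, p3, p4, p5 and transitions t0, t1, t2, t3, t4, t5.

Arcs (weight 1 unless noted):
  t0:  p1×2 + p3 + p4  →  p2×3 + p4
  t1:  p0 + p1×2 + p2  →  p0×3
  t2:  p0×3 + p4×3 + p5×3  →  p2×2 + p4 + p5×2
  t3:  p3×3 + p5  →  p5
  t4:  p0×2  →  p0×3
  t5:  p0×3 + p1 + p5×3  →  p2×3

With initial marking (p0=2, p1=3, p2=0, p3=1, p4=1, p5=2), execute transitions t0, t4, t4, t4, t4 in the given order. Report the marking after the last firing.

step 1: fire t0:  (p0=2, p1=3, p2=0, p3=1, p4=1, p5=2) → (p0=2, p1=1, p2=3, p3=0, p4=1, p5=2)
step 2: fire t4:  (p0=2, p1=1, p2=3, p3=0, p4=1, p5=2) → (p0=3, p1=1, p2=3, p3=0, p4=1, p5=2)
step 3: fire t4:  (p0=3, p1=1, p2=3, p3=0, p4=1, p5=2) → (p0=4, p1=1, p2=3, p3=0, p4=1, p5=2)
step 4: fire t4:  (p0=4, p1=1, p2=3, p3=0, p4=1, p5=2) → (p0=5, p1=1, p2=3, p3=0, p4=1, p5=2)
step 5: fire t4:  (p0=5, p1=1, p2=3, p3=0, p4=1, p5=2) → (p0=6, p1=1, p2=3, p3=0, p4=1, p5=2)

(p0=6, p1=1, p2=3, p3=0, p4=1, p5=2)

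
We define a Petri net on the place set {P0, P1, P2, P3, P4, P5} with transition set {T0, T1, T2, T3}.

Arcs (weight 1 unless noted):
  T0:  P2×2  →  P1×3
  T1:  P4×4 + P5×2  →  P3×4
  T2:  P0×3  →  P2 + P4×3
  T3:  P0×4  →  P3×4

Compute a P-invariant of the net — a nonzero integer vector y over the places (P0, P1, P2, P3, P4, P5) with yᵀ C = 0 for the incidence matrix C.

y = (P0:1, P1:0, P2:0, P3:1, P4:1, P5:0)

Incidence matrix C (rows=places, cols=transitions):
       T0   T1   T2   T3
   P0   0    0   -3   -4
   P1   3    0    0    0
   P2  -2    0    1    0
   P3   0    4    0    4
   P4   0   -4    3    0
   P5   0   -2    0    0

Candidate y = [1, 0, 0, 1, 1, 0]; check y·C column-wise:
  col T0: 1·0 + 0·3 + 0·-2 + 1·0 + 1·0 = 0
  col T1: 1·0 + 1·4 + 1·-4 + 0·-2 = 0
  col T2: 1·-3 + 0·1 + 1·0 + 1·3 = 0
  col T3: 1·-4 + 1·4 + 1·0 = 0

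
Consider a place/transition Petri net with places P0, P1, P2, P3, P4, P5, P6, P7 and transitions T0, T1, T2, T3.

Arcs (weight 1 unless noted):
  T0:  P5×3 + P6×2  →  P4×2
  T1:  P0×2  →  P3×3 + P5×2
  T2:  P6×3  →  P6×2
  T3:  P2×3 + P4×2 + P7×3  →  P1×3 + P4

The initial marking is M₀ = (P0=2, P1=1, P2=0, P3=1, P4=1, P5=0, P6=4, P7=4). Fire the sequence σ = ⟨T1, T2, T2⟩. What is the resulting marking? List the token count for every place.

(P0=0, P1=1, P2=0, P3=4, P4=1, P5=2, P6=2, P7=4)

step 1: fire T1:  (P0=2, P1=1, P2=0, P3=1, P4=1, P5=0, P6=4, P7=4) → (P0=0, P1=1, P2=0, P3=4, P4=1, P5=2, P6=4, P7=4)
step 2: fire T2:  (P0=0, P1=1, P2=0, P3=4, P4=1, P5=2, P6=4, P7=4) → (P0=0, P1=1, P2=0, P3=4, P4=1, P5=2, P6=3, P7=4)
step 3: fire T2:  (P0=0, P1=1, P2=0, P3=4, P4=1, P5=2, P6=3, P7=4) → (P0=0, P1=1, P2=0, P3=4, P4=1, P5=2, P6=2, P7=4)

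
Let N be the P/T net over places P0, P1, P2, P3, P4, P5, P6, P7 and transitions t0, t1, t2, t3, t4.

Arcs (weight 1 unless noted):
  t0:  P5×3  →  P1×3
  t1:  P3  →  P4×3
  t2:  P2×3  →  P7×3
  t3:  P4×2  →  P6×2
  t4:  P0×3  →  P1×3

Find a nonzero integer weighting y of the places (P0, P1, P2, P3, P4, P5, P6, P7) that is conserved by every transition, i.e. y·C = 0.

Incidence matrix C (rows=places, cols=transitions):
       t0   t1   t2   t3   t4
   P0   0    0    0    0   -3
   P1   3    0    0    0    3
   P2   0    0   -3    0    0
   P3   0   -1    0    0    0
   P4   0    3    0   -2    0
   P5  -3    0    0    0    0
   P6   0    0    0    2    0
   P7   0    0    3    0    0

Candidate y = [1, 1, 0, 0, 0, 1, 0, 0]; check y·C column-wise:
  col t0: 1·0 + 1·3 + 1·-3 = 0
  col t1: 1·0 + 1·0 + 0·-1 + 0·3 + 1·0 = 0
  col t2: 1·0 + 1·0 + 0·-3 + 1·0 + 0·3 = 0
  col t3: 1·0 + 1·0 + 0·-2 + 1·0 + 0·2 = 0
  col t4: 1·-3 + 1·3 + 1·0 = 0

y = (P0:1, P1:1, P2:0, P3:0, P4:0, P5:1, P6:0, P7:0)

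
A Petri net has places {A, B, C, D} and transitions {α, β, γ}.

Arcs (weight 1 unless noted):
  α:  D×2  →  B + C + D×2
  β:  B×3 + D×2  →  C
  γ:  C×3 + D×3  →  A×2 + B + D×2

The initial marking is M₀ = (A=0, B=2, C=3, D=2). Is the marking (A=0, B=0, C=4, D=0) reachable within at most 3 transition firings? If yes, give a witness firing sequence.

NO — not reachable within 3 firings

depth 0: 1 marking
depth 1: 2 markings reached so far
depth 2: 4 markings reached so far
depth 3: 6 markings reached so far
target is not among the 6 markings reachable within 3 steps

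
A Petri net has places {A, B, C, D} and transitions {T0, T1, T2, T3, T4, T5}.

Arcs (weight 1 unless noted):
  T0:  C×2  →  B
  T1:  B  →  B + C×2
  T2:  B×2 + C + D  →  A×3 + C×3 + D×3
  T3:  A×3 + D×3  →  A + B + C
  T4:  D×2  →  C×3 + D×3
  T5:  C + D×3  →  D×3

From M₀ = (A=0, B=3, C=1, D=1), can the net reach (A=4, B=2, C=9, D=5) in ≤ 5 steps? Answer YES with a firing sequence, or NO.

NO — not reachable within 5 firings

depth 0: 1 marking
depth 1: 3 markings reached so far
depth 2: 10 markings reached so far
depth 3: 26 markings reached so far
depth 4: 61 markings reached so far
depth 5: 123 markings reached so far
target is not among the 123 markings reachable within 5 steps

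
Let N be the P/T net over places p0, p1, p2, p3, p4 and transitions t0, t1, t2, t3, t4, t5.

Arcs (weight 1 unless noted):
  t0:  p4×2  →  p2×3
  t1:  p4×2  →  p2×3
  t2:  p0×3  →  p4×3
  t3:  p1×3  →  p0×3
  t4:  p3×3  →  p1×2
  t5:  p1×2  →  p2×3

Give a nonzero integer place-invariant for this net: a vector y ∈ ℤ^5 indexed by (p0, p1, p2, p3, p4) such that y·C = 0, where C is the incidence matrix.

y = (p0:3, p1:3, p2:2, p3:2, p4:3)

Incidence matrix C (rows=places, cols=transitions):
       t0   t1   t2   t3   t4   t5
   p0   0    0   -3    3    0    0
   p1   0    0    0   -3    2   -2
   p2   3    3    0    0    0    3
   p3   0    0    0    0   -3    0
   p4  -2   -2    3    0    0    0

Candidate y = [3, 3, 2, 2, 3]; check y·C column-wise:
  col t0: 3·0 + 3·0 + 2·3 + 2·0 + 3·-2 = 0
  col t1: 3·0 + 3·0 + 2·3 + 2·0 + 3·-2 = 0
  col t2: 3·-3 + 3·0 + 2·0 + 2·0 + 3·3 = 0
  col t3: 3·3 + 3·-3 + 2·0 + 2·0 + 3·0 = 0
  col t4: 3·0 + 3·2 + 2·0 + 2·-3 + 3·0 = 0
  col t5: 3·0 + 3·-2 + 2·3 + 2·0 + 3·0 = 0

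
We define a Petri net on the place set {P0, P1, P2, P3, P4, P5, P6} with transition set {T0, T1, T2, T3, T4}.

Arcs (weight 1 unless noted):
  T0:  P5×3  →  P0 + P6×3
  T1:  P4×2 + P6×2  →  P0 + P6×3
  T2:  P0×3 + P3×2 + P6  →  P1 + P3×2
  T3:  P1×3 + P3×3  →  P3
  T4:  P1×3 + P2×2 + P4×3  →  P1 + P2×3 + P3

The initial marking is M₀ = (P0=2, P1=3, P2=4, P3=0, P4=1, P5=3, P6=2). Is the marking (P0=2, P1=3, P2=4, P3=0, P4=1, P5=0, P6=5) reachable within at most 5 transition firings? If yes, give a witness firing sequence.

NO — not reachable within 5 firings

depth 0: 1 marking
depth 1: 2 markings reached so far
depth 2: 2 markings reached so far
(frontier empty at depth 2; search complete)
target is not among the 2 markings reachable within 5 steps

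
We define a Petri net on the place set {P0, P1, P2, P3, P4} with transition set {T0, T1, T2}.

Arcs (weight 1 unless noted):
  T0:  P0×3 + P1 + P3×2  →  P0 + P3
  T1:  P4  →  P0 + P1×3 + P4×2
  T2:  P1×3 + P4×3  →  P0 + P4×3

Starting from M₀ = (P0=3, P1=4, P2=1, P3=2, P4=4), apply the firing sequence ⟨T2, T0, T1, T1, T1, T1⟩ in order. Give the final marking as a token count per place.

(P0=6, P1=12, P2=1, P3=1, P4=8)

step 1: fire T2:  (P0=3, P1=4, P2=1, P3=2, P4=4) → (P0=4, P1=1, P2=1, P3=2, P4=4)
step 2: fire T0:  (P0=4, P1=1, P2=1, P3=2, P4=4) → (P0=2, P1=0, P2=1, P3=1, P4=4)
step 3: fire T1:  (P0=2, P1=0, P2=1, P3=1, P4=4) → (P0=3, P1=3, P2=1, P3=1, P4=5)
step 4: fire T1:  (P0=3, P1=3, P2=1, P3=1, P4=5) → (P0=4, P1=6, P2=1, P3=1, P4=6)
step 5: fire T1:  (P0=4, P1=6, P2=1, P3=1, P4=6) → (P0=5, P1=9, P2=1, P3=1, P4=7)
step 6: fire T1:  (P0=5, P1=9, P2=1, P3=1, P4=7) → (P0=6, P1=12, P2=1, P3=1, P4=8)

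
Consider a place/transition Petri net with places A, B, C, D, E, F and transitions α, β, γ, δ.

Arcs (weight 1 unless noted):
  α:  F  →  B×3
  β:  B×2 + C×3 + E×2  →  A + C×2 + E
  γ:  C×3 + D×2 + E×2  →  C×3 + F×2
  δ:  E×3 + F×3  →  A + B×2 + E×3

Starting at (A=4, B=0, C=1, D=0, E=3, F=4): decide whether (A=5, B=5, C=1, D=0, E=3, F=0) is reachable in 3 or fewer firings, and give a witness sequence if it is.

step 1: fire α:  (A=4, B=0, C=1, D=0, E=3, F=4) → (A=4, B=3, C=1, D=0, E=3, F=3)
step 2: fire δ:  (A=4, B=3, C=1, D=0, E=3, F=3) → (A=5, B=5, C=1, D=0, E=3, F=0)

YES — reachable via ⟨α, δ⟩ (2 firings)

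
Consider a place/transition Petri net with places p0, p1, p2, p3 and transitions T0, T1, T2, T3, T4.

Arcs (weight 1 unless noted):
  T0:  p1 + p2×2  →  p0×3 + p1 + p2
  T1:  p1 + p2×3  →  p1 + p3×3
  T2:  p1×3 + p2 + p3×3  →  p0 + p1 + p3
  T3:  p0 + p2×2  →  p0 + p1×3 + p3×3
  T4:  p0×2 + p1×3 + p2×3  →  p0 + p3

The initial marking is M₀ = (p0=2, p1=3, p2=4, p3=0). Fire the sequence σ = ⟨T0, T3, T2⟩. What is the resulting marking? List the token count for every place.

step 1: fire T0:  (p0=2, p1=3, p2=4, p3=0) → (p0=5, p1=3, p2=3, p3=0)
step 2: fire T3:  (p0=5, p1=3, p2=3, p3=0) → (p0=5, p1=6, p2=1, p3=3)
step 3: fire T2:  (p0=5, p1=6, p2=1, p3=3) → (p0=6, p1=4, p2=0, p3=1)

(p0=6, p1=4, p2=0, p3=1)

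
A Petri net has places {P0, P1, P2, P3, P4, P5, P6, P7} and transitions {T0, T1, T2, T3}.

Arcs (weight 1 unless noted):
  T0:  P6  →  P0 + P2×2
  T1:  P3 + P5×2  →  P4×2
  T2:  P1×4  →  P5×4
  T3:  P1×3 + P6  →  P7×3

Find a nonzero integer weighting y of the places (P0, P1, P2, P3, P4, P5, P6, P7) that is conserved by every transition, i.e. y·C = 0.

Incidence matrix C (rows=places, cols=transitions):
       T0   T1   T2   T3
   P0   1    0    0    0
   P1   0    0   -4   -3
   P2   2    0    0    0
   P3   0   -1    0    0
   P4   0    2    0    0
   P5   0   -2    4    0
   P6  -1    0    0   -1
   P7   0    0    0    3

Candidate y = [2, 0, -1, 0, 0, 0, 0, 0]; check y·C column-wise:
  col T0: 2·1 + -1·2 + 0·-1 = 0
  col T1: 2·0 + -1·0 + 0·-1 + 0·2 + 0·-2 = 0
  col T2: 2·0 + 0·-4 + -1·0 + 0·4 = 0
  col T3: 2·0 + 0·-3 + -1·0 + 0·-1 + 0·3 = 0

y = (P0:2, P1:0, P2:-1, P3:0, P4:0, P5:0, P6:0, P7:0)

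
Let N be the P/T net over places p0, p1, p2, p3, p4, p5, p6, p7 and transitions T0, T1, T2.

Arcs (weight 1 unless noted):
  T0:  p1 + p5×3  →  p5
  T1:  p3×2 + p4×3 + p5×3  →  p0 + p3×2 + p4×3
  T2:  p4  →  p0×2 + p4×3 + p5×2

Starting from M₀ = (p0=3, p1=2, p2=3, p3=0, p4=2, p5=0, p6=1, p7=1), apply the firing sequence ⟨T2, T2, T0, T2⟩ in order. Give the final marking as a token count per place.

step 1: fire T2:  (p0=3, p1=2, p2=3, p3=0, p4=2, p5=0, p6=1, p7=1) → (p0=5, p1=2, p2=3, p3=0, p4=4, p5=2, p6=1, p7=1)
step 2: fire T2:  (p0=5, p1=2, p2=3, p3=0, p4=4, p5=2, p6=1, p7=1) → (p0=7, p1=2, p2=3, p3=0, p4=6, p5=4, p6=1, p7=1)
step 3: fire T0:  (p0=7, p1=2, p2=3, p3=0, p4=6, p5=4, p6=1, p7=1) → (p0=7, p1=1, p2=3, p3=0, p4=6, p5=2, p6=1, p7=1)
step 4: fire T2:  (p0=7, p1=1, p2=3, p3=0, p4=6, p5=2, p6=1, p7=1) → (p0=9, p1=1, p2=3, p3=0, p4=8, p5=4, p6=1, p7=1)

(p0=9, p1=1, p2=3, p3=0, p4=8, p5=4, p6=1, p7=1)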